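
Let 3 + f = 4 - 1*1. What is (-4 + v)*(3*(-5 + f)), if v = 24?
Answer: -300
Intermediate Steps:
f = 0 (f = -3 + (4 - 1*1) = -3 + (4 - 1) = -3 + 3 = 0)
(-4 + v)*(3*(-5 + f)) = (-4 + 24)*(3*(-5 + 0)) = 20*(3*(-5)) = 20*(-15) = -300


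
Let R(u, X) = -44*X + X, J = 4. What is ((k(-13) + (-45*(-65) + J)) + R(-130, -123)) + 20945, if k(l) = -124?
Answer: 29039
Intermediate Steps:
R(u, X) = -43*X
((k(-13) + (-45*(-65) + J)) + R(-130, -123)) + 20945 = ((-124 + (-45*(-65) + 4)) - 43*(-123)) + 20945 = ((-124 + (2925 + 4)) + 5289) + 20945 = ((-124 + 2929) + 5289) + 20945 = (2805 + 5289) + 20945 = 8094 + 20945 = 29039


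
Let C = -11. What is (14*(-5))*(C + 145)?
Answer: -9380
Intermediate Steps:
(14*(-5))*(C + 145) = (14*(-5))*(-11 + 145) = -70*134 = -9380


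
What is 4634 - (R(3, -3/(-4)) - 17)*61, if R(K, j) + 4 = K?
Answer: 5732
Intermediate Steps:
R(K, j) = -4 + K
4634 - (R(3, -3/(-4)) - 17)*61 = 4634 - ((-4 + 3) - 17)*61 = 4634 - (-1 - 17)*61 = 4634 - (-18)*61 = 4634 - 1*(-1098) = 4634 + 1098 = 5732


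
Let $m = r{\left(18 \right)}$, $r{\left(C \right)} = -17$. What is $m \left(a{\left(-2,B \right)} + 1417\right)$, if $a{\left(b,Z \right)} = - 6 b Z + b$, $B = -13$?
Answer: $-21403$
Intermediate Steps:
$a{\left(b,Z \right)} = b - 6 Z b$ ($a{\left(b,Z \right)} = - 6 Z b + b = b - 6 Z b$)
$m = -17$
$m \left(a{\left(-2,B \right)} + 1417\right) = - 17 \left(- 2 \left(1 - -78\right) + 1417\right) = - 17 \left(- 2 \left(1 + 78\right) + 1417\right) = - 17 \left(\left(-2\right) 79 + 1417\right) = - 17 \left(-158 + 1417\right) = \left(-17\right) 1259 = -21403$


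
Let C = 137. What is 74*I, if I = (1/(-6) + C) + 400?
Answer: 119177/3 ≈ 39726.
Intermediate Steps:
I = 3221/6 (I = (1/(-6) + 137) + 400 = (-⅙ + 137) + 400 = 821/6 + 400 = 3221/6 ≈ 536.83)
74*I = 74*(3221/6) = 119177/3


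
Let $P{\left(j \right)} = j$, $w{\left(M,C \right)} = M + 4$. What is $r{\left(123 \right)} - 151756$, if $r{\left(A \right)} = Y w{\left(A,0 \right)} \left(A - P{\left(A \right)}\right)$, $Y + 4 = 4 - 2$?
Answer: $-151756$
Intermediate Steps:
$w{\left(M,C \right)} = 4 + M$
$Y = -2$ ($Y = -4 + \left(4 - 2\right) = -4 + 2 = -2$)
$r{\left(A \right)} = 0$ ($r{\left(A \right)} = - 2 \left(4 + A\right) \left(A - A\right) = \left(-8 - 2 A\right) 0 = 0$)
$r{\left(123 \right)} - 151756 = 0 - 151756 = -151756$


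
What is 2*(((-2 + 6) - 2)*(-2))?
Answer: -8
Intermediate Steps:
2*(((-2 + 6) - 2)*(-2)) = 2*((4 - 2)*(-2)) = 2*(2*(-2)) = 2*(-4) = -8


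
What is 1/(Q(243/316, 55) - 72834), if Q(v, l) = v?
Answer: -316/23015301 ≈ -1.3730e-5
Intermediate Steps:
1/(Q(243/316, 55) - 72834) = 1/(243/316 - 72834) = 1/(-23015301/316) = -316/23015301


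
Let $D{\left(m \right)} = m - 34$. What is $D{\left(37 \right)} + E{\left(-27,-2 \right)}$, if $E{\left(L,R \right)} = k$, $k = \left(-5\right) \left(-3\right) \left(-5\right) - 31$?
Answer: $-103$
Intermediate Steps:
$k = -106$ ($k = 15 \left(-5\right) - 31 = -75 - 31 = -106$)
$E{\left(L,R \right)} = -106$
$D{\left(m \right)} = -34 + m$
$D{\left(37 \right)} + E{\left(-27,-2 \right)} = \left(-34 + 37\right) - 106 = 3 - 106 = -103$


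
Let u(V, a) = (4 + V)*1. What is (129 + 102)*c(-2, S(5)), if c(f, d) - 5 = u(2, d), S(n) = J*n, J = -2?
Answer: 2541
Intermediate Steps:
S(n) = -2*n
u(V, a) = 4 + V
c(f, d) = 11 (c(f, d) = 5 + (4 + 2) = 5 + 6 = 11)
(129 + 102)*c(-2, S(5)) = (129 + 102)*11 = 231*11 = 2541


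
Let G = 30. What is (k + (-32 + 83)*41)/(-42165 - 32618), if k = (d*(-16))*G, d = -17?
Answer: -603/4399 ≈ -0.13708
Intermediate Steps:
k = 8160 (k = -17*(-16)*30 = 272*30 = 8160)
(k + (-32 + 83)*41)/(-42165 - 32618) = (8160 + (-32 + 83)*41)/(-42165 - 32618) = (8160 + 51*41)/(-74783) = (8160 + 2091)*(-1/74783) = 10251*(-1/74783) = -603/4399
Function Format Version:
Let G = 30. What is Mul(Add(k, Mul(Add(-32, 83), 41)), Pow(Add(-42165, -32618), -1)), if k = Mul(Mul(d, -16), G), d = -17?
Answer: Rational(-603, 4399) ≈ -0.13708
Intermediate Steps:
k = 8160 (k = Mul(Mul(-17, -16), 30) = Mul(272, 30) = 8160)
Mul(Add(k, Mul(Add(-32, 83), 41)), Pow(Add(-42165, -32618), -1)) = Mul(Add(8160, Mul(Add(-32, 83), 41)), Pow(Add(-42165, -32618), -1)) = Mul(Add(8160, Mul(51, 41)), Pow(-74783, -1)) = Mul(Add(8160, 2091), Rational(-1, 74783)) = Mul(10251, Rational(-1, 74783)) = Rational(-603, 4399)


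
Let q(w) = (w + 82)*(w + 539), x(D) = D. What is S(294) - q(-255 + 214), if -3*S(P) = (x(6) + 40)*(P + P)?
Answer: -29434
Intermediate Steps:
q(w) = (82 + w)*(539 + w)
S(P) = -92*P/3 (S(P) = -(6 + 40)*(P + P)/3 = -46*2*P/3 = -92*P/3)
S(294) - q(-255 + 214) = -92/3*294 - (44198 + (-255 + 214)² + 621*(-255 + 214)) = -9016 - (44198 + (-41)² + 621*(-41)) = -9016 - (44198 + 1681 - 25461) = -9016 - 1*20418 = -9016 - 20418 = -29434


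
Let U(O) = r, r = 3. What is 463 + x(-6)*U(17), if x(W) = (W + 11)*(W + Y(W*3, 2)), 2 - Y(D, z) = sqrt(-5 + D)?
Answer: 403 - 15*I*sqrt(23) ≈ 403.0 - 71.938*I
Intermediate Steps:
U(O) = 3
Y(D, z) = 2 - sqrt(-5 + D)
x(W) = (11 + W)*(2 + W - sqrt(-5 + 3*W)) (x(W) = (W + 11)*(W + (2 - sqrt(-5 + W*3))) = (11 + W)*(W + (2 - sqrt(-5 + 3*W))) = (11 + W)*(2 + W - sqrt(-5 + 3*W)))
463 + x(-6)*U(17) = 463 + (22 + (-6)**2 - 11*sqrt(-5 + 3*(-6)) + 13*(-6) - 1*(-6)*sqrt(-5 + 3*(-6)))*3 = 463 + (22 + 36 - 11*sqrt(-5 - 18) - 78 - 1*(-6)*sqrt(-5 - 18))*3 = 463 + (22 + 36 - 11*I*sqrt(23) - 78 - 1*(-6)*sqrt(-23))*3 = 463 + (22 + 36 - 11*I*sqrt(23) - 78 - 1*(-6)*I*sqrt(23))*3 = 463 + (22 + 36 - 11*I*sqrt(23) - 78 + 6*I*sqrt(23))*3 = 463 + (-20 - 5*I*sqrt(23))*3 = 463 + (-60 - 15*I*sqrt(23)) = 403 - 15*I*sqrt(23)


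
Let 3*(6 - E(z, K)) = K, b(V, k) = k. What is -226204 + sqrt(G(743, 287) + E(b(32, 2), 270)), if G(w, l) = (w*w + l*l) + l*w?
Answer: -226204 + 15*sqrt(3767) ≈ -2.2528e+5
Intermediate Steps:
E(z, K) = 6 - K/3
G(w, l) = l**2 + w**2 + l*w (G(w, l) = (w**2 + l**2) + l*w = (l**2 + w**2) + l*w = l**2 + w**2 + l*w)
-226204 + sqrt(G(743, 287) + E(b(32, 2), 270)) = -226204 + sqrt((287**2 + 743**2 + 287*743) + (6 - 1/3*270)) = -226204 + sqrt((82369 + 552049 + 213241) + (6 - 90)) = -226204 + sqrt(847659 - 84) = -226204 + sqrt(847575) = -226204 + 15*sqrt(3767)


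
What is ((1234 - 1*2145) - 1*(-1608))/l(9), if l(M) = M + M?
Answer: 697/18 ≈ 38.722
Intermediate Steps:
l(M) = 2*M
((1234 - 1*2145) - 1*(-1608))/l(9) = ((1234 - 1*2145) - 1*(-1608))/((2*9)) = ((1234 - 2145) + 1608)/18 = (-911 + 1608)*(1/18) = 697*(1/18) = 697/18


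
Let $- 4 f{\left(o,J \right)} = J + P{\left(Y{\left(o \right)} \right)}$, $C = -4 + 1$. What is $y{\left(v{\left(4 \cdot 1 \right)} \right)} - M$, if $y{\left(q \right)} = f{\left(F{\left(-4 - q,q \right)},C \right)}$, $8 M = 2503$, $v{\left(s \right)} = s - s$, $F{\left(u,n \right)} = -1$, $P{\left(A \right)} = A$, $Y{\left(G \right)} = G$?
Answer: $- \frac{2495}{8} \approx -311.88$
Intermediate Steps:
$v{\left(s \right)} = 0$
$C = -3$
$f{\left(o,J \right)} = - \frac{J}{4} - \frac{o}{4}$ ($f{\left(o,J \right)} = - \frac{J + o}{4} = - \frac{J}{4} - \frac{o}{4}$)
$M = \frac{2503}{8}$ ($M = \frac{1}{8} \cdot 2503 = \frac{2503}{8} \approx 312.88$)
$y{\left(q \right)} = 1$ ($y{\left(q \right)} = \left(- \frac{1}{4}\right) \left(-3\right) - - \frac{1}{4} = \frac{3}{4} + \frac{1}{4} = 1$)
$y{\left(v{\left(4 \cdot 1 \right)} \right)} - M = 1 - \frac{2503}{8} = - \frac{2495}{8}$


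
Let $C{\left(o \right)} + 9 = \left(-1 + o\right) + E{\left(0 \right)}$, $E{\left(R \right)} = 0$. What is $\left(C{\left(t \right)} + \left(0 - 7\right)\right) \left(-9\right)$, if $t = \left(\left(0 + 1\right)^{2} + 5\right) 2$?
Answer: $45$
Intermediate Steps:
$t = 12$ ($t = \left(1^{2} + 5\right) 2 = \left(1 + 5\right) 2 = 6 \cdot 2 = 12$)
$C{\left(o \right)} = -10 + o$ ($C{\left(o \right)} = -9 + \left(\left(-1 + o\right) + 0\right) = -9 + \left(-1 + o\right) = -10 + o$)
$\left(C{\left(t \right)} + \left(0 - 7\right)\right) \left(-9\right) = \left(\left(-10 + 12\right) + \left(0 - 7\right)\right) \left(-9\right) = \left(2 - 7\right) \left(-9\right) = \left(-5\right) \left(-9\right) = 45$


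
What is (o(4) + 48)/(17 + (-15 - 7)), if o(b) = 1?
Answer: -49/5 ≈ -9.8000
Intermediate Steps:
(o(4) + 48)/(17 + (-15 - 7)) = (1 + 48)/(17 + (-15 - 7)) = 49/(17 - 22) = 49/(-5) = 49*(-⅕) = -49/5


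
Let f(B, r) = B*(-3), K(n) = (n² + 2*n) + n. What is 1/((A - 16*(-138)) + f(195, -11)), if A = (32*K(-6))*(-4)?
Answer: -1/681 ≈ -0.0014684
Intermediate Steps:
K(n) = n² + 3*n
f(B, r) = -3*B
A = -2304 (A = (32*(-6*(3 - 6)))*(-4) = (32*(-6*(-3)))*(-4) = (32*18)*(-4) = 576*(-4) = -2304)
1/((A - 16*(-138)) + f(195, -11)) = 1/((-2304 - 16*(-138)) - 3*195) = 1/((-2304 + 2208) - 585) = 1/(-96 - 585) = 1/(-681) = -1/681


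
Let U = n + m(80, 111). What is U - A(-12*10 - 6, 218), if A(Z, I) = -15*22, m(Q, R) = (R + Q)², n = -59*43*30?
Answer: -39299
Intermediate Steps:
n = -76110 (n = -2537*30 = -76110)
m(Q, R) = (Q + R)²
A(Z, I) = -330
U = -39629 (U = -76110 + (80 + 111)² = -76110 + 191² = -76110 + 36481 = -39629)
U - A(-12*10 - 6, 218) = -39629 - 1*(-330) = -39629 + 330 = -39299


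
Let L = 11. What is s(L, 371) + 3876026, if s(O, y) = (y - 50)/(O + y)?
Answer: 1480642253/382 ≈ 3.8760e+6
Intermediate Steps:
s(O, y) = (-50 + y)/(O + y)
s(L, 371) + 3876026 = (-50 + 371)/(11 + 371) + 3876026 = 321/382 + 3876026 = 1480642253/382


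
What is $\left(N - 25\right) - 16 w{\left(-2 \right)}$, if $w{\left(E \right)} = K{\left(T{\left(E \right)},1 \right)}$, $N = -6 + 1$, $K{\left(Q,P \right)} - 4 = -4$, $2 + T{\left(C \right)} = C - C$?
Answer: $-30$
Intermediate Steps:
$T{\left(C \right)} = -2$ ($T{\left(C \right)} = -2 + \left(C - C\right) = -2 + 0 = -2$)
$K{\left(Q,P \right)} = 0$ ($K{\left(Q,P \right)} = 4 - 4 = 0$)
$N = -5$
$w{\left(E \right)} = 0$
$\left(N - 25\right) - 16 w{\left(-2 \right)} = \left(-5 - 25\right) - 0 = -30 + 0 = -30$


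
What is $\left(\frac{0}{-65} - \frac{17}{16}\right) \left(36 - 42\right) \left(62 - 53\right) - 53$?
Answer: $\frac{35}{8} \approx 4.375$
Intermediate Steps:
$\left(\frac{0}{-65} - \frac{17}{16}\right) \left(36 - 42\right) \left(62 - 53\right) - 53 = \left(0 \left(- \frac{1}{65}\right) - \frac{17}{16}\right) \left(\left(-6\right) 9\right) - 53 = \left(0 - \frac{17}{16}\right) \left(-54\right) - 53 = \left(- \frac{17}{16}\right) \left(-54\right) - 53 = \frac{459}{8} - 53 = \frac{35}{8}$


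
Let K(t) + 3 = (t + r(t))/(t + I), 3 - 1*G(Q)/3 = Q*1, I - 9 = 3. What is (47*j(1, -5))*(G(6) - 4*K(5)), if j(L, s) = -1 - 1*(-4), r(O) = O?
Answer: 1551/17 ≈ 91.235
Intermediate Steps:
I = 12 (I = 9 + 3 = 12)
G(Q) = 9 - 3*Q
j(L, s) = 3 (j(L, s) = -1 + 4 = 3)
K(t) = -3 + 2*t/(12 + t) (K(t) = -3 + (t + t)/(t + 12) = -3 + (2*t)/(12 + t) = -3 + 2*t/(12 + t))
(47*j(1, -5))*(G(6) - 4*K(5)) = (47*3)*((9 - 3*6) - 4*(-36 - 1*5)/(12 + 5)) = 141*((9 - 18) - 4*(-36 - 5)/17) = 141*(-9 - 4*(-41)/17) = 141*(-9 - 4*(-41/17)) = 141*(-9 + 164/17) = 141*(11/17) = 1551/17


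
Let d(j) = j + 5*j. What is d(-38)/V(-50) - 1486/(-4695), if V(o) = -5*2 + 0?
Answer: 108532/4695 ≈ 23.117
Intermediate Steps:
V(o) = -10 (V(o) = -10 + 0 = -10)
d(j) = 6*j
d(-38)/V(-50) - 1486/(-4695) = (6*(-38))/(-10) - 1486/(-4695) = -228*(-1/10) - 1486*(-1/4695) = 114/5 + 1486/4695 = 108532/4695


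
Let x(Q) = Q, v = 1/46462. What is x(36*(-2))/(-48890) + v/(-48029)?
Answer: 80334817883/54549589464110 ≈ 0.0014727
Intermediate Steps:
v = 1/46462 ≈ 2.1523e-5
x(36*(-2))/(-48890) + v/(-48029) = (36*(-2))/(-48890) + (1/46462)/(-48029) = -72*(-1/48890) + (1/46462)*(-1/48029) = 36/24445 - 1/2231523398 = 80334817883/54549589464110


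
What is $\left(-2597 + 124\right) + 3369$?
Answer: $896$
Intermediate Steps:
$\left(-2597 + 124\right) + 3369 = -2473 + 3369 = 896$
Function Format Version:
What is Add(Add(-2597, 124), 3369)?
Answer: 896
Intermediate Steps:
Add(Add(-2597, 124), 3369) = Add(-2473, 3369) = 896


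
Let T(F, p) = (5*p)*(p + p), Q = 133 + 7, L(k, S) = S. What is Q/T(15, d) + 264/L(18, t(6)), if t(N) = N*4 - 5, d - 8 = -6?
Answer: 661/38 ≈ 17.395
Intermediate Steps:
d = 2 (d = 8 - 6 = 2)
t(N) = -5 + 4*N (t(N) = 4*N - 5 = -5 + 4*N)
Q = 140
T(F, p) = 10*p² (T(F, p) = (5*p)*(2*p) = 10*p²)
Q/T(15, d) + 264/L(18, t(6)) = 140/((10*2²)) + 264/(-5 + 4*6) = 140/((10*4)) + 264/(-5 + 24) = 140/40 + 264/19 = 140*(1/40) + 264*(1/19) = 7/2 + 264/19 = 661/38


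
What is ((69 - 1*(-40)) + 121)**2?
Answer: 52900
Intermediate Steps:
((69 - 1*(-40)) + 121)**2 = ((69 + 40) + 121)**2 = (109 + 121)**2 = 230**2 = 52900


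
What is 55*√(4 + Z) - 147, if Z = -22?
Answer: -147 + 165*I*√2 ≈ -147.0 + 233.35*I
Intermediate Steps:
55*√(4 + Z) - 147 = 55*√(4 - 22) - 147 = 55*√(-18) - 147 = 55*(3*I*√2) - 147 = 165*I*√2 - 147 = -147 + 165*I*√2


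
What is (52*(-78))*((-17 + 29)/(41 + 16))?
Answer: -16224/19 ≈ -853.89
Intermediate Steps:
(52*(-78))*((-17 + 29)/(41 + 16)) = -48672/57 = -4056*4/19 = -16224/19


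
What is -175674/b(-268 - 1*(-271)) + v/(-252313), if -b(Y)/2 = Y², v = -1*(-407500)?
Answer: 7386249827/756939 ≈ 9758.0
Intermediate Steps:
v = 407500
b(Y) = -2*Y²
-175674/b(-268 - 1*(-271)) + v/(-252313) = -175674*(-1/(2*(-268 - 1*(-271))²)) + 407500/(-252313) = -175674*(-1/(2*(-268 + 271)²)) + 407500*(-1/252313) = -175674/((-2*3²)) - 407500/252313 = -175674/((-2*9)) - 407500/252313 = -175674/(-18) - 407500/252313 = -175674*(-1/18) - 407500/252313 = 29279/3 - 407500/252313 = 7386249827/756939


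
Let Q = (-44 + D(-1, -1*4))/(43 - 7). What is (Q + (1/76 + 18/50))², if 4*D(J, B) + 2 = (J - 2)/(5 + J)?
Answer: 56420025841/74856960000 ≈ 0.75370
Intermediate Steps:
D(J, B) = -½ + (-2 + J)/(4*(5 + J)) (D(J, B) = -½ + ((J - 2)/(5 + J))/4 = -½ + ((-2 + J)/(5 + J))/4 = -½ + (-2 + J)/(4*(5 + J)))
Q = -715/576 (Q = (-44 + (-12 - 1*(-1))/(4*(5 - 1)))/(43 - 7) = (-44 + (¼)*(-12 + 1)/4)/36 = (-44 + (¼)*(¼)*(-11))*(1/36) = (-44 - 11/16)*(1/36) = -715/16*1/36 = -715/576 ≈ -1.2413)
(Q + (1/76 + 18/50))² = (-715/576 + (1/76 + 18/50))² = (-715/576 + (1*(1/76) + 18*(1/50)))² = (-715/576 + (1/76 + 9/25))² = (-715/576 + 709/1900)² = (-237529/273600)² = 56420025841/74856960000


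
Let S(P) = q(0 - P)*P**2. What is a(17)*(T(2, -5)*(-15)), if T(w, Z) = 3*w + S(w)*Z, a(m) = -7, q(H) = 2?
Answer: -3570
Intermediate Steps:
S(P) = 2*P**2
T(w, Z) = 3*w + 2*Z*w**2 (T(w, Z) = 3*w + (2*w**2)*Z = 3*w + 2*Z*w**2)
a(17)*(T(2, -5)*(-15)) = -7*2*(3 + 2*(-5)*2)*(-15) = -7*2*(3 - 20)*(-15) = -7*2*(-17)*(-15) = -(-238)*(-15) = -7*510 = -3570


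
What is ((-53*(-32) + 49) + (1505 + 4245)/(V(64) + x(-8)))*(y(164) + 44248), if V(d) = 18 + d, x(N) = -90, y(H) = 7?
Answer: 181666775/4 ≈ 4.5417e+7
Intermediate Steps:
((-53*(-32) + 49) + (1505 + 4245)/(V(64) + x(-8)))*(y(164) + 44248) = ((-53*(-32) + 49) + (1505 + 4245)/((18 + 64) - 90))*(7 + 44248) = ((1696 + 49) + 5750/(82 - 90))*44255 = (1745 + 5750/(-8))*44255 = (1745 + 5750*(-⅛))*44255 = (1745 - 2875/4)*44255 = (4105/4)*44255 = 181666775/4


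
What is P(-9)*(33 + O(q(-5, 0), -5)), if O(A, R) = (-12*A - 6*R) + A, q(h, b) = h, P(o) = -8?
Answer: -944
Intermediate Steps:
O(A, R) = -11*A - 6*R
P(-9)*(33 + O(q(-5, 0), -5)) = -8*(33 + (-11*(-5) - 6*(-5))) = -8*(33 + (55 + 30)) = -8*(33 + 85) = -8*118 = -944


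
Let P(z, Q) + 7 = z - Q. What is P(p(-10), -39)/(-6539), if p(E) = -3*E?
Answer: -62/6539 ≈ -0.0094816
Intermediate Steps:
P(z, Q) = -7 + z - Q (P(z, Q) = -7 + (z - Q) = -7 + z - Q)
P(p(-10), -39)/(-6539) = (-7 - 3*(-10) - 1*(-39))/(-6539) = (-7 + 30 + 39)*(-1/6539) = 62*(-1/6539) = -62/6539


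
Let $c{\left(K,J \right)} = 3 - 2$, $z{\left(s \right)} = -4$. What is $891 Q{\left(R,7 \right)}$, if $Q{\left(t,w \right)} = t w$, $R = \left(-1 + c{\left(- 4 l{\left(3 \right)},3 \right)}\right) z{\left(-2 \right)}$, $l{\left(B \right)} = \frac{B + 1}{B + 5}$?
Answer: $0$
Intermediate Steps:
$l{\left(B \right)} = \frac{1 + B}{5 + B}$
$c{\left(K,J \right)} = 1$ ($c{\left(K,J \right)} = 3 - 2 = 1$)
$R = 0$ ($R = \left(-1 + 1\right) \left(-4\right) = 0 \left(-4\right) = 0$)
$891 Q{\left(R,7 \right)} = 891 \cdot 0 \cdot 7 = 891 \cdot 0 = 0$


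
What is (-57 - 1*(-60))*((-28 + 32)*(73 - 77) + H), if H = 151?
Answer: 405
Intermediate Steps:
(-57 - 1*(-60))*((-28 + 32)*(73 - 77) + H) = (-57 - 1*(-60))*((-28 + 32)*(73 - 77) + 151) = (-57 + 60)*(4*(-4) + 151) = 3*(-16 + 151) = 3*135 = 405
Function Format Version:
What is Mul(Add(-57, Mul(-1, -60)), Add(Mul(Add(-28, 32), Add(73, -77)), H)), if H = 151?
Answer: 405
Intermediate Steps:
Mul(Add(-57, Mul(-1, -60)), Add(Mul(Add(-28, 32), Add(73, -77)), H)) = Mul(Add(-57, Mul(-1, -60)), Add(Mul(Add(-28, 32), Add(73, -77)), 151)) = Mul(Add(-57, 60), Add(Mul(4, -4), 151)) = Mul(3, Add(-16, 151)) = Mul(3, 135) = 405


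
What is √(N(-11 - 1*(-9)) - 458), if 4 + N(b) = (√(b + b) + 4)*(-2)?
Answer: √(-470 - 4*I) ≈ 0.09225 - 21.68*I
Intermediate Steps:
N(b) = -12 - 2*√2*√b (N(b) = -4 + (√(b + b) + 4)*(-2) = -4 + (√(2*b) + 4)*(-2) = -4 + (√2*√b + 4)*(-2) = -4 + (4 + √2*√b)*(-2) = -4 + (-8 - 2*√2*√b) = -12 - 2*√2*√b)
√(N(-11 - 1*(-9)) - 458) = √((-12 - 2*√2*√(-11 - 1*(-9))) - 458) = √((-12 - 2*√2*√(-11 + 9)) - 458) = √((-12 - 2*√2*√(-2)) - 458) = √((-12 - 2*√2*I*√2) - 458) = √((-12 - 4*I) - 458) = √(-470 - 4*I)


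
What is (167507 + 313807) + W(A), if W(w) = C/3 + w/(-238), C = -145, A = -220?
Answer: 171812173/357 ≈ 4.8127e+5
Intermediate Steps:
W(w) = -145/3 - w/238 (W(w) = -145/3 + w/(-238) = -145*⅓ + w*(-1/238) = -145/3 - w/238)
(167507 + 313807) + W(A) = (167507 + 313807) + (-145/3 - 1/238*(-220)) = 481314 + (-145/3 + 110/119) = 481314 - 16925/357 = 171812173/357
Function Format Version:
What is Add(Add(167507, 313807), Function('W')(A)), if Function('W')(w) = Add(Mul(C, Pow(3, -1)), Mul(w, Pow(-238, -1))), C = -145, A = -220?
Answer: Rational(171812173, 357) ≈ 4.8127e+5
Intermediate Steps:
Function('W')(w) = Add(Rational(-145, 3), Mul(Rational(-1, 238), w)) (Function('W')(w) = Add(Mul(-145, Pow(3, -1)), Mul(w, Pow(-238, -1))) = Add(Mul(-145, Rational(1, 3)), Mul(w, Rational(-1, 238))) = Add(Rational(-145, 3), Mul(Rational(-1, 238), w)))
Add(Add(167507, 313807), Function('W')(A)) = Add(Add(167507, 313807), Add(Rational(-145, 3), Mul(Rational(-1, 238), -220))) = Add(481314, Add(Rational(-145, 3), Rational(110, 119))) = Add(481314, Rational(-16925, 357)) = Rational(171812173, 357)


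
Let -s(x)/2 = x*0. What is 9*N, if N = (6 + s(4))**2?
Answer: 324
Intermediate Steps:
s(x) = 0 (s(x) = -2*x*0 = -2*0 = 0)
N = 36 (N = (6 + 0)**2 = 6**2 = 36)
9*N = 9*36 = 324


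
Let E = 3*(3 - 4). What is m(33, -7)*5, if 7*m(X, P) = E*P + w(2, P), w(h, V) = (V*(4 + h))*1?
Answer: -15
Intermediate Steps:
w(h, V) = V*(4 + h)
E = -3 (E = 3*(-1) = -3)
m(X, P) = 3*P/7 (m(X, P) = (-3*P + P*(4 + 2))/7 = (-3*P + P*6)/7 = (-3*P + 6*P)/7 = (3*P)/7 = 3*P/7)
m(33, -7)*5 = ((3/7)*(-7))*5 = -3*5 = -15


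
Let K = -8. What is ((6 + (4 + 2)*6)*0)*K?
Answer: 0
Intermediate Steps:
((6 + (4 + 2)*6)*0)*K = ((6 + (4 + 2)*6)*0)*(-8) = ((6 + 6*6)*0)*(-8) = ((6 + 36)*0)*(-8) = (42*0)*(-8) = 0*(-8) = 0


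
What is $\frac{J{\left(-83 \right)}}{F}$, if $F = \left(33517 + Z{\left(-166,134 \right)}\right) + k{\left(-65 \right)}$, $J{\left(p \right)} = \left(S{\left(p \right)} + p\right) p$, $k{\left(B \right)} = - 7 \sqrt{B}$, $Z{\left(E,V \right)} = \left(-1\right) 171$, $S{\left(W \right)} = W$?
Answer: $\frac{459441188}{1111958901} + \frac{96446 i \sqrt{65}}{1111958901} \approx 0.41318 + 0.00069928 i$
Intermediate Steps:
$Z{\left(E,V \right)} = -171$
$J{\left(p \right)} = 2 p^{2}$ ($J{\left(p \right)} = \left(p + p\right) p = 2 p p = 2 p^{2}$)
$F = 33346 - 7 i \sqrt{65}$ ($F = \left(33517 - 171\right) - 7 \sqrt{-65} = 33346 - 7 i \sqrt{65} \approx 33346.0 - 56.436 i$)
$\frac{J{\left(-83 \right)}}{F} = \frac{2 \left(-83\right)^{2}}{33346 - 7 i \sqrt{65}} = \frac{2 \cdot 6889}{33346 - 7 i \sqrt{65}} = \frac{13778}{33346 - 7 i \sqrt{65}}$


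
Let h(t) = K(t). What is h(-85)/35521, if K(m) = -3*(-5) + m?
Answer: -70/35521 ≈ -0.0019707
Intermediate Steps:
K(m) = 15 + m
h(t) = 15 + t
h(-85)/35521 = (15 - 85)/35521 = -70*1/35521 = -70/35521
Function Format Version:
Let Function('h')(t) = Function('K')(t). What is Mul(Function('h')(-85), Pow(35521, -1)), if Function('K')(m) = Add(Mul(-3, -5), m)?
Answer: Rational(-70, 35521) ≈ -0.0019707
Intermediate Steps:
Function('K')(m) = Add(15, m)
Function('h')(t) = Add(15, t)
Mul(Function('h')(-85), Pow(35521, -1)) = Mul(Add(15, -85), Pow(35521, -1)) = Mul(-70, Rational(1, 35521)) = Rational(-70, 35521)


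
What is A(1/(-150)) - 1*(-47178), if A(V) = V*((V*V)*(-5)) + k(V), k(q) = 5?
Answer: 31848525001/675000 ≈ 47183.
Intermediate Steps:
A(V) = 5 - 5*V³ (A(V) = V*((V*V)*(-5)) + 5 = V*(V²*(-5)) + 5 = V*(-5*V²) + 5 = -5*V³ + 5 = 5 - 5*V³)
A(1/(-150)) - 1*(-47178) = (5 - 5*(1/(-150))³) - 1*(-47178) = (5 - 5*(-1/150)³) + 47178 = (5 - 5*(-1/3375000)) + 47178 = (5 + 1/675000) + 47178 = 3375001/675000 + 47178 = 31848525001/675000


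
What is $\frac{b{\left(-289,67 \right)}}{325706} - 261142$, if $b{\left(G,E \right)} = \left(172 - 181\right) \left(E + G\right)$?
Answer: $- \frac{42527757127}{162853} \approx -2.6114 \cdot 10^{5}$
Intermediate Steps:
$b{\left(G,E \right)} = - 9 E - 9 G$ ($b{\left(G,E \right)} = - 9 \left(E + G\right) = - 9 E - 9 G$)
$\frac{b{\left(-289,67 \right)}}{325706} - 261142 = \frac{\left(-9\right) 67 - -2601}{325706} - 261142 = \left(-603 + 2601\right) \frac{1}{325706} + \left(\left(-131405 + \left(-25492 + 18880\right)\right) - 123125\right) = 1998 \cdot \frac{1}{325706} - 261142 = \frac{999}{162853} - 261142 = - \frac{42527757127}{162853}$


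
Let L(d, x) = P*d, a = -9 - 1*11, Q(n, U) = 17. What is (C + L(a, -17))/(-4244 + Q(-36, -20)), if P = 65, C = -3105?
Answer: 4405/4227 ≈ 1.0421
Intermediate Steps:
a = -20 (a = -9 - 11 = -20)
L(d, x) = 65*d
(C + L(a, -17))/(-4244 + Q(-36, -20)) = (-3105 + 65*(-20))/(-4244 + 17) = (-3105 - 1300)/(-4227) = -4405*(-1/4227) = 4405/4227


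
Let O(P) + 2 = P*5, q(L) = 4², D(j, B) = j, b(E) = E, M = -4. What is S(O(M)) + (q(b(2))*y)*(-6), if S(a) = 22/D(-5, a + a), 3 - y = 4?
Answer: 458/5 ≈ 91.600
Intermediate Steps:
q(L) = 16
O(P) = -2 + 5*P (O(P) = -2 + P*5 = -2 + 5*P)
y = -1 (y = 3 - 1*4 = 3 - 4 = -1)
S(a) = -22/5 (S(a) = 22/(-5) = 22*(-⅕) = -22/5)
S(O(M)) + (q(b(2))*y)*(-6) = -22/5 + (16*(-1))*(-6) = -22/5 - 16*(-6) = -22/5 + 96 = 458/5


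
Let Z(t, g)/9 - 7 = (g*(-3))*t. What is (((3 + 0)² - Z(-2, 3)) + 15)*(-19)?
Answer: 3819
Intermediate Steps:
Z(t, g) = 63 - 27*g*t (Z(t, g) = 63 + 9*((g*(-3))*t) = 63 + 9*((-3*g)*t) = 63 + 9*(-3*g*t) = 63 - 27*g*t)
(((3 + 0)² - Z(-2, 3)) + 15)*(-19) = (((3 + 0)² - (63 - 27*3*(-2))) + 15)*(-19) = ((3² - (63 + 162)) + 15)*(-19) = ((9 - 1*225) + 15)*(-19) = ((9 - 225) + 15)*(-19) = (-216 + 15)*(-19) = -201*(-19) = 3819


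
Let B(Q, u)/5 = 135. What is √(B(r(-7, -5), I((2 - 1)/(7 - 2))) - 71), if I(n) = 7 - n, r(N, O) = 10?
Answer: 2*√151 ≈ 24.576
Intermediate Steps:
B(Q, u) = 675 (B(Q, u) = 5*135 = 675)
√(B(r(-7, -5), I((2 - 1)/(7 - 2))) - 71) = √(675 - 71) = √604 = 2*√151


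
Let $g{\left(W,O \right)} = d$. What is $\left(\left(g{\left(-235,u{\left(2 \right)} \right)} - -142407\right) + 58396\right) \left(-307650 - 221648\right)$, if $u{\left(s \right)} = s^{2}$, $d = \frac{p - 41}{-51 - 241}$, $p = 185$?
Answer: $- \frac{7758758664734}{73} \approx -1.0628 \cdot 10^{11}$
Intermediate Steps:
$d = - \frac{36}{73}$ ($d = \frac{185 - 41}{-51 - 241} = \frac{144}{-292} = 144 \left(- \frac{1}{292}\right) = - \frac{36}{73} \approx -0.49315$)
$g{\left(W,O \right)} = - \frac{36}{73}$
$\left(\left(g{\left(-235,u{\left(2 \right)} \right)} - -142407\right) + 58396\right) \left(-307650 - 221648\right) = \left(\left(- \frac{36}{73} - -142407\right) + 58396\right) \left(-307650 - 221648\right) = \left(\left(- \frac{36}{73} + 142407\right) + 58396\right) \left(-529298\right) = \left(\frac{10395675}{73} + 58396\right) \left(-529298\right) = \frac{14658583}{73} \left(-529298\right) = - \frac{7758758664734}{73}$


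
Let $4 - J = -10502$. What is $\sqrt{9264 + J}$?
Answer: $\sqrt{19770} \approx 140.61$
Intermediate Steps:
$J = 10506$ ($J = 4 - -10502 = 4 + 10502 = 10506$)
$\sqrt{9264 + J} = \sqrt{9264 + 10506} = \sqrt{19770}$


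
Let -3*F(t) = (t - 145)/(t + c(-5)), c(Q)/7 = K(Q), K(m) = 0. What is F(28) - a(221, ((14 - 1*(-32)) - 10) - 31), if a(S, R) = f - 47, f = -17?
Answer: 1831/28 ≈ 65.393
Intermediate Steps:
c(Q) = 0 (c(Q) = 7*0 = 0)
a(S, R) = -64 (a(S, R) = -17 - 47 = -64)
F(t) = -(-145 + t)/(3*t) (F(t) = -(t - 145)/(3*(t + 0)) = -(-145 + t)/(3*t))
F(28) - a(221, ((14 - 1*(-32)) - 10) - 31) = (⅓)*(145 - 1*28)/28 - 1*(-64) = (⅓)*(1/28)*(145 - 28) + 64 = (⅓)*(1/28)*117 + 64 = 39/28 + 64 = 1831/28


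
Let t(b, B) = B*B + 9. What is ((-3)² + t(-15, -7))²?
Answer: 4489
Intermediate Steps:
t(b, B) = 9 + B² (t(b, B) = B² + 9 = 9 + B²)
((-3)² + t(-15, -7))² = ((-3)² + (9 + (-7)²))² = (9 + (9 + 49))² = (9 + 58)² = 67² = 4489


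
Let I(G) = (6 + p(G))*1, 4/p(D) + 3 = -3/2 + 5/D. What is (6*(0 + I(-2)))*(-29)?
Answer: -6612/7 ≈ -944.57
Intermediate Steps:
p(D) = 4/(-9/2 + 5/D) (p(D) = 4/(-3 + (-3/2 + 5/D)) = 4/(-9/2 + 5/D))
I(G) = 6 - 8*G/(-10 + 9*G) (I(G) = (6 - 8*G/(-10 + 9*G))*1 = 6 - 8*G/(-10 + 9*G))
(6*(0 + I(-2)))*(-29) = (6*(0 + 2*(-30 + 23*(-2))/(-10 + 9*(-2))))*(-29) = (6*(0 + 2*(-30 - 46)/(-10 - 18)))*(-29) = (6*(0 + 2*(-76)/(-28)))*(-29) = (6*(0 + 2*(-1/28)*(-76)))*(-29) = (6*(0 + 38/7))*(-29) = (6*(38/7))*(-29) = (228/7)*(-29) = -6612/7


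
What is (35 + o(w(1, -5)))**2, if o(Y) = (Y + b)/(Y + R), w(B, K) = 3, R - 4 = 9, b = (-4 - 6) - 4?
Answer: 301401/256 ≈ 1177.3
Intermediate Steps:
b = -14 (b = -10 - 4 = -14)
R = 13 (R = 4 + 9 = 13)
o(Y) = (-14 + Y)/(13 + Y) (o(Y) = (Y - 14)/(Y + 13) = (-14 + Y)/(13 + Y))
(35 + o(w(1, -5)))**2 = (35 + (-14 + 3)/(13 + 3))**2 = (35 - 11/16)**2 = (549/16)**2 = 301401/256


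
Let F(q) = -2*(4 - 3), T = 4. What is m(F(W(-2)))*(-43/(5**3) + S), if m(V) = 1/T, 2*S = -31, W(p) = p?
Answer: -3961/1000 ≈ -3.9610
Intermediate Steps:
S = -31/2 (S = (1/2)*(-31) = -31/2 ≈ -15.500)
F(q) = -2 (F(q) = -2*1 = -2)
m(V) = 1/4
m(F(W(-2)))*(-43/(5**3) + S) = (-43/(5**3) - 31/2)/4 = (-43/125 - 31/2)/4 = (1/4)*(-3961/250) = -3961/1000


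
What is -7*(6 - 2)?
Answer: -28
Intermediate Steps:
-7*(6 - 2) = -7*4 = -28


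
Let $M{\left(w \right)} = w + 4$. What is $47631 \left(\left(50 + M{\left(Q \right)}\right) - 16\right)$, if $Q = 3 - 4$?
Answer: $1762347$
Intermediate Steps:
$Q = -1$
$M{\left(w \right)} = 4 + w$
$47631 \left(\left(50 + M{\left(Q \right)}\right) - 16\right) = 47631 \left(\left(50 + \left(4 - 1\right)\right) - 16\right) = 47631 \left(\left(50 + 3\right) - 16\right) = 47631 \left(53 - 16\right) = 47631 \cdot 37 = 1762347$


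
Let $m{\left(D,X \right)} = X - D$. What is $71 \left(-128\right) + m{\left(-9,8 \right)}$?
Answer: $-9071$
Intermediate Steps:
$71 \left(-128\right) + m{\left(-9,8 \right)} = 71 \left(-128\right) + \left(8 - -9\right) = -9088 + \left(8 + 9\right) = -9088 + 17 = -9071$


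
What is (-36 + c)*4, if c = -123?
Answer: -636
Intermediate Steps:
(-36 + c)*4 = (-36 - 123)*4 = -159*4 = -636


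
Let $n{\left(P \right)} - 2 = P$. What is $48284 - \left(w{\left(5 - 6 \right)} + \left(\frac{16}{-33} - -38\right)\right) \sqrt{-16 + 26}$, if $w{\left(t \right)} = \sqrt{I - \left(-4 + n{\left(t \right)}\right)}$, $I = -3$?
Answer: $48284 - \frac{1238 \sqrt{10}}{33} \approx 48165.0$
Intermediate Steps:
$n{\left(P \right)} = 2 + P$
$w{\left(t \right)} = \sqrt{-1 - t}$ ($w{\left(t \right)} = \sqrt{-3 - \left(-2 + t\right)} = \sqrt{-1 - t}$)
$48284 - \left(w{\left(5 - 6 \right)} + \left(\frac{16}{-33} - -38\right)\right) \sqrt{-16 + 26} = 48284 - \left(\sqrt{-1 - \left(5 - 6\right)} + \left(\frac{16}{-33} - -38\right)\right) \sqrt{-16 + 26} = 48284 - \left(\sqrt{-1 - \left(5 - 6\right)} + \left(16 \left(- \frac{1}{33}\right) + 38\right)\right) \sqrt{10} = 48284 - \left(\sqrt{-1 - -1} + \left(- \frac{16}{33} + 38\right)\right) \sqrt{10} = 48284 - \left(\sqrt{-1 + 1} + \frac{1238}{33}\right) \sqrt{10} = 48284 - \left(\sqrt{0} + \frac{1238}{33}\right) \sqrt{10} = 48284 - \left(0 + \frac{1238}{33}\right) \sqrt{10} = 48284 - \frac{1238 \sqrt{10}}{33}$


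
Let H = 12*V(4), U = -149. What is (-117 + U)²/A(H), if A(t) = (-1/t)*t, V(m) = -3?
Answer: -70756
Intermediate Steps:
H = -36 (H = 12*(-3) = -36)
A(t) = -1
(-117 + U)²/A(H) = (-117 - 149)²/(-1) = (-266)²*(-1) = 70756*(-1) = -70756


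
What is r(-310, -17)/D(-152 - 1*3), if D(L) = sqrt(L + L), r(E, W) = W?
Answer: 17*I*sqrt(310)/310 ≈ 0.96554*I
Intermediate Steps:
D(L) = sqrt(2)*sqrt(L) (D(L) = sqrt(2*L) = sqrt(2)*sqrt(L))
r(-310, -17)/D(-152 - 1*3) = -17*sqrt(2)/(2*sqrt(-152 - 1*3)) = -17*sqrt(2)/(2*sqrt(-152 - 3)) = -17*(-I*sqrt(310)/310) = -(-17)*I*sqrt(310)/310 = 17*I*sqrt(310)/310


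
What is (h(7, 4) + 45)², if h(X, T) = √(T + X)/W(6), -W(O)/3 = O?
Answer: (810 - √11)²/324 ≈ 2008.5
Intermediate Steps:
W(O) = -3*O
h(X, T) = -√(T + X)/18 (h(X, T) = √(T + X)/((-3*6)) = √(T + X)/(-18) = √(T + X)*(-1/18) = -√(T + X)/18)
(h(7, 4) + 45)² = (-√(4 + 7)/18 + 45)² = (-√11/18 + 45)² = (45 - √11/18)²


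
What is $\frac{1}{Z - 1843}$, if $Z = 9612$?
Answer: $\frac{1}{7769} \approx 0.00012872$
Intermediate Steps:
$\frac{1}{Z - 1843} = \frac{1}{9612 - 1843} = \frac{1}{7769}$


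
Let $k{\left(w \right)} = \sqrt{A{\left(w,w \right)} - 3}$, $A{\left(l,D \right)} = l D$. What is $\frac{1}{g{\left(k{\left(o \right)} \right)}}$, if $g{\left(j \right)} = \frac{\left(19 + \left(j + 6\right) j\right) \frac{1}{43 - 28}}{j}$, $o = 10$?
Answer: $- \frac{4365}{4982} + \frac{435 \sqrt{97}}{2491} \approx 0.84374$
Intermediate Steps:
$A{\left(l,D \right)} = D l$
$k{\left(w \right)} = \sqrt{-3 + w^{2}}$ ($k{\left(w \right)} = \sqrt{w w - 3} = \sqrt{w^{2} - 3} = \sqrt{-3 + w^{2}}$)
$g{\left(j \right)} = \frac{\frac{19}{15} + \frac{j \left(6 + j\right)}{15}}{j}$ ($g{\left(j \right)} = \frac{\left(19 + \left(6 + j\right) j\right) \frac{1}{15}}{j} = \frac{\left(19 + j \left(6 + j\right)\right) \frac{1}{15}}{j} = \frac{\frac{19}{15} + \frac{j \left(6 + j\right)}{15}}{j}$)
$\frac{1}{g{\left(k{\left(o \right)} \right)}} = \frac{1}{\frac{1}{15} \frac{1}{\sqrt{-3 + 10^{2}}} \left(19 + \sqrt{-3 + 10^{2}} \left(6 + \sqrt{-3 + 10^{2}}\right)\right)} = \frac{1}{\frac{1}{15} \frac{1}{\sqrt{-3 + 100}} \left(19 + \sqrt{-3 + 100} \left(6 + \sqrt{-3 + 100}\right)\right)} = \frac{1}{\frac{1}{15} \frac{1}{\sqrt{97}} \left(19 + \sqrt{97} \left(6 + \sqrt{97}\right)\right)} = \frac{1}{\frac{1}{15} \frac{\sqrt{97}}{97} \left(19 + \sqrt{97} \left(6 + \sqrt{97}\right)\right)} = \frac{1}{\frac{1}{1455} \sqrt{97} \left(19 + \sqrt{97} \left(6 + \sqrt{97}\right)\right)} = \frac{15 \sqrt{97}}{19 + \sqrt{97} \left(6 + \sqrt{97}\right)}$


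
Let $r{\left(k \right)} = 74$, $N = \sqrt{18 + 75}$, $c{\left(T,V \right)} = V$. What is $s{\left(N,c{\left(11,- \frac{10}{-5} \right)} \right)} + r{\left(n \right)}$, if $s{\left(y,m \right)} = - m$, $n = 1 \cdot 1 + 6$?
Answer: $72$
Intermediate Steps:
$n = 7$ ($n = 1 + 6 = 7$)
$N = \sqrt{93} \approx 9.6436$
$s{\left(N,c{\left(11,- \frac{10}{-5} \right)} \right)} + r{\left(n \right)} = - \frac{-10}{-5} + 74 = - \frac{\left(-10\right) \left(-1\right)}{5} + 74 = \left(-1\right) 2 + 74 = -2 + 74 = 72$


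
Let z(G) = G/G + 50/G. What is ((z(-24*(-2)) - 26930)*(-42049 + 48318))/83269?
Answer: -4051472899/1998456 ≈ -2027.3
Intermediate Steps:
z(G) = 1 + 50/G
((z(-24*(-2)) - 26930)*(-42049 + 48318))/83269 = (((50 - 24*(-2))/((-24*(-2))) - 26930)*(-42049 + 48318))/83269 = (((50 + 48)/48 - 26930)*6269)*(1/83269) = (((1/48)*98 - 26930)*6269)*(1/83269) = ((49/24 - 26930)*6269)*(1/83269) = -646271/24*6269*(1/83269) = -4051472899/24*1/83269 = -4051472899/1998456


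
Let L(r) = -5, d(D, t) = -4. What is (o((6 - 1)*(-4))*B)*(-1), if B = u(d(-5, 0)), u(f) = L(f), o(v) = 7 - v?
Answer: 135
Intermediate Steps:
u(f) = -5
B = -5
(o((6 - 1)*(-4))*B)*(-1) = ((7 - (6 - 1)*(-4))*(-5))*(-1) = ((7 - 5*(-4))*(-5))*(-1) = ((7 - 1*(-20))*(-5))*(-1) = ((7 + 20)*(-5))*(-1) = (27*(-5))*(-1) = -135*(-1) = 135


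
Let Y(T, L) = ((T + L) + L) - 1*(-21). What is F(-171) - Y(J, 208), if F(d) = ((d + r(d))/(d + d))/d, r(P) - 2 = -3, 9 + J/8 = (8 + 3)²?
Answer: -38978339/29241 ≈ -1333.0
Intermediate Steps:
J = 896 (J = -72 + 8*(8 + 3)² = -72 + 8*11² = -72 + 8*121 = -72 + 968 = 896)
r(P) = -1 (r(P) = 2 - 3 = -1)
Y(T, L) = 21 + T + 2*L (Y(T, L) = ((L + T) + L) + 21 = (T + 2*L) + 21 = 21 + T + 2*L)
F(d) = (-1 + d)/(2*d²) (F(d) = ((d - 1)/(d + d))/d = ((-1 + d)/((2*d)))/d = ((-1 + d)*(1/(2*d)))/d = ((-1 + d)/(2*d))/d = (-1 + d)/(2*d²))
F(-171) - Y(J, 208) = (½)*(-1 - 171)/(-171)² - (21 + 896 + 2*208) = (½)*(1/29241)*(-172) - (21 + 896 + 416) = -86/29241 - 1*1333 = -86/29241 - 1333 = -38978339/29241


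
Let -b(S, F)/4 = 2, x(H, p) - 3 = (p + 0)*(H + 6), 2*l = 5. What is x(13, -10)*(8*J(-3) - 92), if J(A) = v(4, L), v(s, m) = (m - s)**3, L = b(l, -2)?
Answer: 2602292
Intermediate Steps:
l = 5/2 (l = (1/2)*5 = 5/2 ≈ 2.5000)
x(H, p) = 3 + p*(6 + H) (x(H, p) = 3 + (p + 0)*(H + 6) = 3 + p*(6 + H))
b(S, F) = -8 (b(S, F) = -4*2 = -8)
L = -8
J(A) = -1728 (J(A) = (-8 - 1*4)**3 = (-8 - 4)**3 = (-12)**3 = -1728)
x(13, -10)*(8*J(-3) - 92) = (3 + 6*(-10) + 13*(-10))*(8*(-1728) - 92) = (3 - 60 - 130)*(-13824 - 92) = -187*(-13916) = 2602292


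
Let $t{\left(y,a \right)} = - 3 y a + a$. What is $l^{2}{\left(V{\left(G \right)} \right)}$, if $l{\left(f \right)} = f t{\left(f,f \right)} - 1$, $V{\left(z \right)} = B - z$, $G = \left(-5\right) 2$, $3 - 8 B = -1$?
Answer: $\frac{724094281}{64} \approx 1.1314 \cdot 10^{7}$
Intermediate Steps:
$B = \frac{1}{2}$ ($B = \frac{3}{8} - - \frac{1}{8} = \frac{3}{8} + \frac{1}{8} = \frac{1}{2} \approx 0.5$)
$G = -10$
$V{\left(z \right)} = \frac{1}{2} - z$
$t{\left(y,a \right)} = a - 3 a y$ ($t{\left(y,a \right)} = - 3 a y + a = a - 3 a y$)
$l{\left(f \right)} = -1 + f^{2} \left(1 - 3 f\right)$ ($l{\left(f \right)} = f f \left(1 - 3 f\right) - 1 = f^{2} \left(1 - 3 f\right) - 1 = -1 + f^{2} \left(1 - 3 f\right)$)
$l^{2}{\left(V{\left(G \right)} \right)} = \left(-1 + \left(\frac{1}{2} - -10\right)^{2} \left(1 - 3 \left(\frac{1}{2} - -10\right)\right)\right)^{2} = \left(-1 + \left(\frac{1}{2} + 10\right)^{2} \left(1 - 3 \left(\frac{1}{2} + 10\right)\right)\right)^{2} = \left(-1 + \left(\frac{21}{2}\right)^{2} \left(1 - \frac{63}{2}\right)\right)^{2} = \left(-1 + \frac{441 \left(1 - \frac{63}{2}\right)}{4}\right)^{2} = \left(-1 + \frac{441}{4} \left(- \frac{61}{2}\right)\right)^{2} = \left(-1 - \frac{26901}{8}\right)^{2} = \left(- \frac{26909}{8}\right)^{2} = \frac{724094281}{64}$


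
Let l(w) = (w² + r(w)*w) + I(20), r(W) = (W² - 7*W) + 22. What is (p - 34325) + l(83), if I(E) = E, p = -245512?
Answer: 252462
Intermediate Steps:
r(W) = 22 + W² - 7*W
l(w) = 20 + w² + w*(22 + w² - 7*w) (l(w) = (w² + (22 + w² - 7*w)*w) + 20 = (w² + w*(22 + w² - 7*w)) + 20 = 20 + w² + w*(22 + w² - 7*w))
(p - 34325) + l(83) = (-245512 - 34325) + (20 + 83³ - 6*83² + 22*83) = -279837 + (20 + 571787 - 6*6889 + 1826) = -279837 + (20 + 571787 - 41334 + 1826) = -279837 + 532299 = 252462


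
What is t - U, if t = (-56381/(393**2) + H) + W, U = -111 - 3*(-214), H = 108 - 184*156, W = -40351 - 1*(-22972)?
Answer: -7182861575/154449 ≈ -46506.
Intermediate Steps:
W = -17379 (W = -40351 + 22972 = -17379)
H = -28596 (H = 108 - 28704 = -28596)
U = 531 (U = -111 + 642 = 531)
t = -7100849156/154449 (t = (-56381/(393**2) - 28596) - 17379 = (-56381/154449 - 28596) - 17379 = -4416679985/154449 - 17379 = -7100849156/154449 ≈ -45975.)
t - U = -7100849156/154449 - 1*531 = -7100849156/154449 - 531 = -7182861575/154449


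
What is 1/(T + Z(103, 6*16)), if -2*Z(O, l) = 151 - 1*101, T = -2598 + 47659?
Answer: 1/45036 ≈ 2.2204e-5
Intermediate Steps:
T = 45061
Z(O, l) = -25 (Z(O, l) = -(151 - 1*101)/2 = -(151 - 101)/2 = -1/2*50 = -25)
1/(T + Z(103, 6*16)) = 1/(45061 - 25) = 1/45036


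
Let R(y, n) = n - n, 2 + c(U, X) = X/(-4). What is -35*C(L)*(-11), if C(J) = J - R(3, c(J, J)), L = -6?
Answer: -2310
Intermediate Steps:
c(U, X) = -2 - X/4 (c(U, X) = -2 + X/(-4) = -2 + X*(-1/4) = -2 - X/4)
R(y, n) = 0
C(J) = J (C(J) = J - 1*0 = J + 0 = J)
-35*C(L)*(-11) = -35*(-6)*(-11) = 210*(-11) = -2310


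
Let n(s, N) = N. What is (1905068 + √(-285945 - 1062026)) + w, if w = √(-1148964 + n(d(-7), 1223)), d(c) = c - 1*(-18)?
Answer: 1905068 + I*√1147741 + I*√1347971 ≈ 1.9051e+6 + 2232.3*I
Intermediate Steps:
d(c) = 18 + c (d(c) = c + 18 = 18 + c)
w = I*√1147741 (w = √(-1148964 + 1223) = √(-1147741) = I*√1147741 ≈ 1071.3*I)
(1905068 + √(-285945 - 1062026)) + w = (1905068 + √(-285945 - 1062026)) + I*√1147741 = (1905068 + √(-1347971)) + I*√1147741 = (1905068 + I*√1347971) + I*√1147741 = 1905068 + I*√1147741 + I*√1347971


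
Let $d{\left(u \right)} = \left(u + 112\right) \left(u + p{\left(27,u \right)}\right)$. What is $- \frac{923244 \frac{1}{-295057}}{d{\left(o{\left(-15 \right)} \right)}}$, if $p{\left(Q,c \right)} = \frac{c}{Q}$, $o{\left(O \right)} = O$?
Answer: $- \frac{296757}{143102645} \approx -0.0020737$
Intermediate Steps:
$d{\left(u \right)} = \frac{28 u \left(112 + u\right)}{27}$ ($d{\left(u \right)} = \left(u + 112\right) \left(u + \frac{u}{27}\right) = \left(112 + u\right) \left(u + u \frac{1}{27}\right) = \left(112 + u\right) \left(u + \frac{u}{27}\right) = \left(112 + u\right) \frac{28 u}{27} = \frac{28 u \left(112 + u\right)}{27}$)
$- \frac{923244 \frac{1}{-295057}}{d{\left(o{\left(-15 \right)} \right)}} = - \frac{923244 \frac{1}{-295057}}{\frac{28}{27} \left(-15\right) \left(112 - 15\right)} = - \frac{923244 \left(- \frac{1}{295057}\right)}{\frac{28}{27} \left(-15\right) 97} = - \frac{-131892}{42151 \left(- \frac{13580}{9}\right)} = - \frac{\left(-131892\right) \left(-9\right)}{42151 \cdot 13580} = \left(-1\right) \frac{296757}{143102645} = - \frac{296757}{143102645}$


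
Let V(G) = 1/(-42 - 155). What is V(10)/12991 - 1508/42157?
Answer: -3859356473/107889332639 ≈ -0.035771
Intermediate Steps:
V(G) = -1/197 (V(G) = 1/(-197) = -1/197)
V(10)/12991 - 1508/42157 = -1/197/12991 - 1508/42157 = -1/197*1/12991 - 1508*1/42157 = -1/2559227 - 1508/42157 = -3859356473/107889332639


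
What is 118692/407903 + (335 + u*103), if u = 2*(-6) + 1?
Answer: -325387902/407903 ≈ -797.71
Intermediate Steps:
u = -11 (u = -12 + 1 = -11)
118692/407903 + (335 + u*103) = 118692/407903 + (335 - 11*103) = 118692*(1/407903) + (335 - 1133) = 118692/407903 - 798 = -325387902/407903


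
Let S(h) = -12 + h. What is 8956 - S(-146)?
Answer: 9114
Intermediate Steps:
8956 - S(-146) = 8956 - (-12 - 146) = 8956 - 1*(-158) = 8956 + 158 = 9114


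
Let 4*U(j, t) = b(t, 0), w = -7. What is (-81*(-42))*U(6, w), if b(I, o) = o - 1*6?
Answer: -5103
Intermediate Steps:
b(I, o) = -6 + o (b(I, o) = o - 6 = -6 + o)
U(j, t) = -3/2 (U(j, t) = (-6 + 0)/4 = (¼)*(-6) = -3/2)
(-81*(-42))*U(6, w) = -81*(-42)*(-3/2) = 3402*(-3/2) = -5103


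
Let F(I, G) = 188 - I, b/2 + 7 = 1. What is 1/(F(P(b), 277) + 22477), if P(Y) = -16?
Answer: 1/22681 ≈ 4.4090e-5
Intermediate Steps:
b = -12 (b = -14 + 2*1 = -14 + 2 = -12)
1/(F(P(b), 277) + 22477) = 1/((188 - 1*(-16)) + 22477) = 1/((188 + 16) + 22477) = 1/(204 + 22477) = 1/22681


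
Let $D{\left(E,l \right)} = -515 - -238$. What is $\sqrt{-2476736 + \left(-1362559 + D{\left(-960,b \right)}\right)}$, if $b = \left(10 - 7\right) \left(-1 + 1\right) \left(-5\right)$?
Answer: $22 i \sqrt{7933} \approx 1959.5 i$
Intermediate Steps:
$b = 0$ ($b = 3 \cdot 0 \left(-5\right) = 3 \cdot 0 = 0$)
$D{\left(E,l \right)} = -277$ ($D{\left(E,l \right)} = -515 + 238 = -277$)
$\sqrt{-2476736 + \left(-1362559 + D{\left(-960,b \right)}\right)} = \sqrt{-2476736 - 1362836} = \sqrt{-3839572} = 22 i \sqrt{7933}$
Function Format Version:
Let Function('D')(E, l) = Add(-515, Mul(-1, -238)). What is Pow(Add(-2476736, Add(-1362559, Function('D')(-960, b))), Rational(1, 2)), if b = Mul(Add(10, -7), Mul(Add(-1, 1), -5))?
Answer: Mul(22, I, Pow(7933, Rational(1, 2))) ≈ Mul(1959.5, I)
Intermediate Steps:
b = 0 (b = Mul(3, Mul(0, -5)) = Mul(3, 0) = 0)
Function('D')(E, l) = -277 (Function('D')(E, l) = Add(-515, 238) = -277)
Pow(Add(-2476736, Add(-1362559, Function('D')(-960, b))), Rational(1, 2)) = Pow(Add(-2476736, Add(-1362559, -277)), Rational(1, 2)) = Pow(Add(-2476736, -1362836), Rational(1, 2)) = Pow(-3839572, Rational(1, 2)) = Mul(22, I, Pow(7933, Rational(1, 2)))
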